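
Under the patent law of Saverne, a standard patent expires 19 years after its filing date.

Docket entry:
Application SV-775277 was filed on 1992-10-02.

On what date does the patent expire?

Filing date + 19 years → 2 October 2011.

2011-10-02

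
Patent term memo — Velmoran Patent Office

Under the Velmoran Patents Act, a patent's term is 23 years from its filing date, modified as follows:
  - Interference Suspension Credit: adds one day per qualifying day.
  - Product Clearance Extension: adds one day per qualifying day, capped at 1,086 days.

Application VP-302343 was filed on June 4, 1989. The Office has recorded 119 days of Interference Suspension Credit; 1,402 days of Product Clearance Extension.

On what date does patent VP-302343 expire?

Base term: filing date + 23 years → 4 June 2012.
Interference Suspension Credit: +119 days → 1 October 2012.
Product Clearance Extension: 1402 days claimed exceeds the 1086-day cap, so +1086 days → 22 September 2015.

2015-09-22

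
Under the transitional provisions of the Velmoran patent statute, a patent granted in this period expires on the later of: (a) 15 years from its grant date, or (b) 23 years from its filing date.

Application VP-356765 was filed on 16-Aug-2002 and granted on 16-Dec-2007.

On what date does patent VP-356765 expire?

(a) grant + 15 years → 16 December 2022.
(b) filing + 23 years → 16 August 2025.
Later of the two: 16 August 2025.

2025-08-16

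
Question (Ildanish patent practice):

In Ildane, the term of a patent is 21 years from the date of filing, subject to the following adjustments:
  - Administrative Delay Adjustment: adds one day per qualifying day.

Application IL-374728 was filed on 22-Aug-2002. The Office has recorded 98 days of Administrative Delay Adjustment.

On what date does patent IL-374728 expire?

2023-11-28

Base term: filing date + 21 years → 22 August 2023.
Administrative Delay Adjustment: +98 days → 28 November 2023.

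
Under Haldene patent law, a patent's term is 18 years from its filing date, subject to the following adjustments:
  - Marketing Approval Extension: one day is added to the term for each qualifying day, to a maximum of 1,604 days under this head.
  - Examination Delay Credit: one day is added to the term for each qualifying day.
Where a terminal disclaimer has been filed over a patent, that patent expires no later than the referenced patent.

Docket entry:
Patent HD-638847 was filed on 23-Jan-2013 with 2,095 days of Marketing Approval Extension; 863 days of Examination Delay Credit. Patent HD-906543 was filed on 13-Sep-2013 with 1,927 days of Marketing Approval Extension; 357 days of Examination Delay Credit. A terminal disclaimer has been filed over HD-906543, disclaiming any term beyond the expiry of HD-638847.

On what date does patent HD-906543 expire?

January 25, 2037

Natural term of HD-906543:
  Base: filing + 18 years → 13 September 2031.
  Marketing Approval Extension: 1927 days claimed exceeds the 1604-day cap, so +1604 days → 3 February 2036.
  Examination Delay Credit: +357 days → 25 January 2037.
Expiry of referenced patent HD-638847:
  Base: filing + 18 years → 23 January 2031.
  Marketing Approval Extension: 2095 days claimed exceeds the 1604-day cap, so +1604 days → 15 June 2035.
  Examination Delay Credit: +863 days → 25 October 2037.
Terminal disclaimer: HD-906543 expires on the earlier of 25 January 2037 and 25 October 2037.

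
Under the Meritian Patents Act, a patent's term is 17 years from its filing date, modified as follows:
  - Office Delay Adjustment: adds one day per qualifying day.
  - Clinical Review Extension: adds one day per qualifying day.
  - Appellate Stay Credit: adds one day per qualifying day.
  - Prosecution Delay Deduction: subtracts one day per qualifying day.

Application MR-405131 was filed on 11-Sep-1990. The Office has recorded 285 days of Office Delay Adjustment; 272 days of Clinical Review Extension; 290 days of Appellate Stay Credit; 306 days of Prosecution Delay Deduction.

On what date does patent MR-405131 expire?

Base term: filing date + 17 years → 11 September 2007.
Office Delay Adjustment: +285 days → 22 June 2008.
Clinical Review Extension: +272 days → 21 March 2009.
Appellate Stay Credit: +290 days → 5 January 2010.
Prosecution Delay Deduction: −306 days → 5 March 2009.

2009-03-05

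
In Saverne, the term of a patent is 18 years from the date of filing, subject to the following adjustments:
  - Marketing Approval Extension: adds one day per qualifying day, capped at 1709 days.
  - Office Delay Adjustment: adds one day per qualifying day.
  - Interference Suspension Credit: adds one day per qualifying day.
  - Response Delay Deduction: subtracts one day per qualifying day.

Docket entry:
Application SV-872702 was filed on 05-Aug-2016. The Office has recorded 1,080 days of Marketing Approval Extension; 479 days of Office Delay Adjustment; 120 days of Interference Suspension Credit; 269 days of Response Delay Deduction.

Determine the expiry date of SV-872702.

Base term: filing date + 18 years → 5 August 2034.
Marketing Approval Extension: 1080 days (within the 1709-day cap) → +1080 days → 20 July 2037.
Office Delay Adjustment: +479 days → 11 November 2038.
Interference Suspension Credit: +120 days → 11 March 2039.
Response Delay Deduction: −269 days → 15 June 2038.

2038-06-15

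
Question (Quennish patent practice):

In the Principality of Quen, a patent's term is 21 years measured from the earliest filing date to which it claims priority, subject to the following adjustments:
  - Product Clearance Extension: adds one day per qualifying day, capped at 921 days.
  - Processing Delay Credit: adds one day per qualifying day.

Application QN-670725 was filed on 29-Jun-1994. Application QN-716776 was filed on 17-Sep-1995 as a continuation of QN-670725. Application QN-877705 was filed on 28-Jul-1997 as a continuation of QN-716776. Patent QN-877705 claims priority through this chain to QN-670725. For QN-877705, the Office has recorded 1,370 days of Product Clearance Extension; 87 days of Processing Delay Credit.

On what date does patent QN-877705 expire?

Earliest priority filing: 29 June 1994.
Base term: 29 June 1994 + 21 years → 29 June 2015.
Product Clearance Extension: 1370 days claimed exceeds the 921-day cap, so +921 days → 5 January 2018.
Processing Delay Credit: +87 days → 2 April 2018.

April 2, 2018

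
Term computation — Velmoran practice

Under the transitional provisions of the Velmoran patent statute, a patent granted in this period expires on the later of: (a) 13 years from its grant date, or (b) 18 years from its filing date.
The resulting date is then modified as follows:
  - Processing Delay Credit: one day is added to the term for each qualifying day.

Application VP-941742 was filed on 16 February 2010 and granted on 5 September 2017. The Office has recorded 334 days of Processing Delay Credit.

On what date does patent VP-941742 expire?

2031-08-05

(a) grant + 13 years → 5 September 2030.
(b) filing + 18 years → 16 February 2028.
Later of the two: 5 September 2030.
Processing Delay Credit: +334 days → 5 August 2031.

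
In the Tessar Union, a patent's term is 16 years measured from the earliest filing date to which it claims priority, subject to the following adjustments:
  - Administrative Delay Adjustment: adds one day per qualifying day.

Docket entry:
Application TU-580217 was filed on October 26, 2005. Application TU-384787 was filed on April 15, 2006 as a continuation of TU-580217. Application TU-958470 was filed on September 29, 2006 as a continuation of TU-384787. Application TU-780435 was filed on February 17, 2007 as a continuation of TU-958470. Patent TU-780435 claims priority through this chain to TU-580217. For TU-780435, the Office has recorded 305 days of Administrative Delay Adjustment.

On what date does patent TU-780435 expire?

August 27, 2022

Earliest priority filing: 26 October 2005.
Base term: 26 October 2005 + 16 years → 26 October 2021.
Administrative Delay Adjustment: +305 days → 27 August 2022.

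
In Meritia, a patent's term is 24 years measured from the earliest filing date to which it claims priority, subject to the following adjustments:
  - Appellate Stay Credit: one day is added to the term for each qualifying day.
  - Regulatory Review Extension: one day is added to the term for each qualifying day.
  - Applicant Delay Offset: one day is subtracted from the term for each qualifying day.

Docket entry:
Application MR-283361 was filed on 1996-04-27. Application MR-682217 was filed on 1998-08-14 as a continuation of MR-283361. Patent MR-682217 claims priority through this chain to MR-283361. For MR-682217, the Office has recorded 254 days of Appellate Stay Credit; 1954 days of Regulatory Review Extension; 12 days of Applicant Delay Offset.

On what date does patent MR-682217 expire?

Earliest priority filing: 27 April 1996.
Base term: 27 April 1996 + 24 years → 27 April 2020.
Appellate Stay Credit: +254 days → 6 January 2021.
Regulatory Review Extension: +1954 days → 14 May 2026.
Applicant Delay Offset: −12 days → 2 May 2026.

May 2, 2026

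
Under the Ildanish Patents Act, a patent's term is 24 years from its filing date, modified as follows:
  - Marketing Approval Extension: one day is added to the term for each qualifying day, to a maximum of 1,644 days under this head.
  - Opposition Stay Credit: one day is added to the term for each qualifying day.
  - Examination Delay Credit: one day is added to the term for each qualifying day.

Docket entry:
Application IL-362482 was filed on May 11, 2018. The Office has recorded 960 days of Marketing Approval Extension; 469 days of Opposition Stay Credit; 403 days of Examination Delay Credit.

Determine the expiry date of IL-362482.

Base term: filing date + 24 years → 11 May 2042.
Marketing Approval Extension: 960 days (within the 1644-day cap) → +960 days → 26 December 2044.
Opposition Stay Credit: +469 days → 9 April 2046.
Examination Delay Credit: +403 days → 17 May 2047.

May 17, 2047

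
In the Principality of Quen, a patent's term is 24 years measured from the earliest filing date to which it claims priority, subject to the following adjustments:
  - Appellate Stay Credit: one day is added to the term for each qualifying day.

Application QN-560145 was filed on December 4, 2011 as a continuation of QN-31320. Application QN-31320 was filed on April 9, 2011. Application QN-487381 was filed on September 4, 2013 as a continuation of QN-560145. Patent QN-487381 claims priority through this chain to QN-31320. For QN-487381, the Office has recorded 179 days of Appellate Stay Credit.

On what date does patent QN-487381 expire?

Earliest priority filing: 9 April 2011.
Base term: 9 April 2011 + 24 years → 9 April 2035.
Appellate Stay Credit: +179 days → 5 October 2035.

October 5, 2035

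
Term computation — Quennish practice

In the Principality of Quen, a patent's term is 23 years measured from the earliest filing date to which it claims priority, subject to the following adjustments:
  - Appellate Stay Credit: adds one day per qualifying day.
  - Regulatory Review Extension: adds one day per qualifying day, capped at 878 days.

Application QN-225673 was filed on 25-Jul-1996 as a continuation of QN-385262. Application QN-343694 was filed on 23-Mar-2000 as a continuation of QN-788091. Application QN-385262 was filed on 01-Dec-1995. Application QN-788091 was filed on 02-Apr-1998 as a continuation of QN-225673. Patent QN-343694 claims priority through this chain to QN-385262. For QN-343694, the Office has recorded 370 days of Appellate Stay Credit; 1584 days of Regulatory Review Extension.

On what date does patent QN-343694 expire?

2022-05-02

Earliest priority filing: 1 December 1995.
Base term: 1 December 1995 + 23 years → 1 December 2018.
Appellate Stay Credit: +370 days → 6 December 2019.
Regulatory Review Extension: 1584 days claimed exceeds the 878-day cap, so +878 days → 2 May 2022.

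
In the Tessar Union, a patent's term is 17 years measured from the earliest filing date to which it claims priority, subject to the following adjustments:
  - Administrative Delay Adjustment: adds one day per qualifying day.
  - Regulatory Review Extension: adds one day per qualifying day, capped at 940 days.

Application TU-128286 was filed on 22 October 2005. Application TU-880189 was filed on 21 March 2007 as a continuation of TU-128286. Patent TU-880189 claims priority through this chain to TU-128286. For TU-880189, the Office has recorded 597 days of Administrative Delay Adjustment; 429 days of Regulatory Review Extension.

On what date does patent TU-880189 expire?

2025-08-13

Earliest priority filing: 22 October 2005.
Base term: 22 October 2005 + 17 years → 22 October 2022.
Administrative Delay Adjustment: +597 days → 10 June 2024.
Regulatory Review Extension: 429 days (within the 940-day cap) → +429 days → 13 August 2025.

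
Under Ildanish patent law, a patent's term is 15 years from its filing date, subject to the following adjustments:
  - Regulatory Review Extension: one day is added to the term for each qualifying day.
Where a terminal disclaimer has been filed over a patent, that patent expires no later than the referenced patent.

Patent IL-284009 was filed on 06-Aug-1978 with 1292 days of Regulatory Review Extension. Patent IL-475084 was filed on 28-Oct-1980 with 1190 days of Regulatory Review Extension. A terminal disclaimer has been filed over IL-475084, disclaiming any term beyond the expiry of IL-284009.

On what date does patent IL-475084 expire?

Natural term of IL-475084:
  Base: filing + 15 years → 28 October 1995.
  Regulatory Review Extension: +1190 days → 30 January 1999.
Expiry of referenced patent IL-284009:
  Base: filing + 15 years → 6 August 1993.
  Regulatory Review Extension: +1292 days → 18 February 1997.
Terminal disclaimer: IL-475084 expires on the earlier of 30 January 1999 and 18 February 1997.

February 18, 1997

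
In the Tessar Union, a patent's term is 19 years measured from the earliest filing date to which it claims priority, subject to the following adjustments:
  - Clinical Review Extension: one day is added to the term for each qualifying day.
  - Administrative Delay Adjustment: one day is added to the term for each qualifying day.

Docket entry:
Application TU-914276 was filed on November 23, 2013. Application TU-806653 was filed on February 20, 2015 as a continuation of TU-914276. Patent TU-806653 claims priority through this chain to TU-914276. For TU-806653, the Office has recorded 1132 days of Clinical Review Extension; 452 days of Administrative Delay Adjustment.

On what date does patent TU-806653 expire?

Earliest priority filing: 23 November 2013.
Base term: 23 November 2013 + 19 years → 23 November 2032.
Clinical Review Extension: +1132 days → 30 December 2035.
Administrative Delay Adjustment: +452 days → 26 March 2037.

March 26, 2037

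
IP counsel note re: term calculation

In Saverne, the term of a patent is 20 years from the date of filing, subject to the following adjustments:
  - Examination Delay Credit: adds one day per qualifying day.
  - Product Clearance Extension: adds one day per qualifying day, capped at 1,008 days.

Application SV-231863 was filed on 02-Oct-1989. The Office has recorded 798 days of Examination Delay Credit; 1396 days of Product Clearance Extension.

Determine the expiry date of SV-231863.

2014-09-12

Base term: filing date + 20 years → 2 October 2009.
Examination Delay Credit: +798 days → 9 December 2011.
Product Clearance Extension: 1396 days claimed exceeds the 1008-day cap, so +1008 days → 12 September 2014.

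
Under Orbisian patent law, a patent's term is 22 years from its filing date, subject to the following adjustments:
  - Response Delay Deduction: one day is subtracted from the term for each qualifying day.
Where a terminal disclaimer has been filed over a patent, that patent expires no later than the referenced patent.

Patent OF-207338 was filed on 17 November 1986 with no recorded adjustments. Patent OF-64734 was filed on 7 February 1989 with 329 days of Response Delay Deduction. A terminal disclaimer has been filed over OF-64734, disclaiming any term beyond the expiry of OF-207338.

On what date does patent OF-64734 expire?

Natural term of OF-64734:
  Base: filing + 22 years → 7 February 2011.
  Response Delay Deduction: −329 days → 15 March 2010.
Expiry of referenced patent OF-207338:
  Base: filing + 22 years → 17 November 2008.
Terminal disclaimer: OF-64734 expires on the earlier of 15 March 2010 and 17 November 2008.

2008-11-17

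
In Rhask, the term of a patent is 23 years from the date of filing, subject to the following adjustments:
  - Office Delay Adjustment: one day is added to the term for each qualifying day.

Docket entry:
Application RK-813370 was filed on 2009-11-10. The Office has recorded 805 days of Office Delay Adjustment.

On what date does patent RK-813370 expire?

Base term: filing date + 23 years → 10 November 2032.
Office Delay Adjustment: +805 days → 24 January 2035.

2035-01-24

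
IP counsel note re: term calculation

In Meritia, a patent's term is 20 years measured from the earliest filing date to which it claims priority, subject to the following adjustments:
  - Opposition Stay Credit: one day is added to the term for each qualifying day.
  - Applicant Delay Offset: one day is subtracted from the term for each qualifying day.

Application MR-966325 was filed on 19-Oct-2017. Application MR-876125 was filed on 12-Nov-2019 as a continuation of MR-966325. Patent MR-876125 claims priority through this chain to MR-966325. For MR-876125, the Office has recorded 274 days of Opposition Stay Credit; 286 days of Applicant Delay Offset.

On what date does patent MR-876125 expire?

Earliest priority filing: 19 October 2017.
Base term: 19 October 2017 + 20 years → 19 October 2037.
Opposition Stay Credit: +274 days → 20 July 2038.
Applicant Delay Offset: −286 days → 7 October 2037.

2037-10-07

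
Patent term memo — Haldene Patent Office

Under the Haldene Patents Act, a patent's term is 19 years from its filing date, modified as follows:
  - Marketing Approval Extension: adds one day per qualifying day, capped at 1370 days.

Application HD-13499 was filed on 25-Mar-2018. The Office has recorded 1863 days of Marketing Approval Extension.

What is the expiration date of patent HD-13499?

2040-12-24

Base term: filing date + 19 years → 25 March 2037.
Marketing Approval Extension: 1863 days claimed exceeds the 1370-day cap, so +1370 days → 24 December 2040.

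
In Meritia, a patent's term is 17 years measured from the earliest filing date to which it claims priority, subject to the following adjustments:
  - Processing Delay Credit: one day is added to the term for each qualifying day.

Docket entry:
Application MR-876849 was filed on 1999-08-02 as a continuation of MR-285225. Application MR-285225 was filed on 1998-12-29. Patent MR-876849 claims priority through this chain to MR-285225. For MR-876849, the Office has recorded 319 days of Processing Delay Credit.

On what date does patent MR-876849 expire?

Earliest priority filing: 29 December 1998.
Base term: 29 December 1998 + 17 years → 29 December 2015.
Processing Delay Credit: +319 days → 12 November 2016.

November 12, 2016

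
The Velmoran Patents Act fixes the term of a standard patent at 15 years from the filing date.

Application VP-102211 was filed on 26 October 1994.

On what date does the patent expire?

Filing date + 15 years → 26 October 2009.

2009-10-26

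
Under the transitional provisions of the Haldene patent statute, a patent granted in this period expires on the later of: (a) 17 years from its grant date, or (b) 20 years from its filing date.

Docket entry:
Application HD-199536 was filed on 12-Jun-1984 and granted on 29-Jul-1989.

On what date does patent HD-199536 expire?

2006-07-29

(a) grant + 17 years → 29 July 2006.
(b) filing + 20 years → 12 June 2004.
Later of the two: 29 July 2006.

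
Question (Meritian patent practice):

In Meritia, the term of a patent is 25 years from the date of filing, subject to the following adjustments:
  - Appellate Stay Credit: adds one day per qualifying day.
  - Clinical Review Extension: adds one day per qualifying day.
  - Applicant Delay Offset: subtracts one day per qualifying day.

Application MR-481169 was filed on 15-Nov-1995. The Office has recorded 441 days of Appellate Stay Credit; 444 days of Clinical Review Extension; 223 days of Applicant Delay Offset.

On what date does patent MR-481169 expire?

September 8, 2022

Base term: filing date + 25 years → 15 November 2020.
Appellate Stay Credit: +441 days → 30 January 2022.
Clinical Review Extension: +444 days → 19 April 2023.
Applicant Delay Offset: −223 days → 8 September 2022.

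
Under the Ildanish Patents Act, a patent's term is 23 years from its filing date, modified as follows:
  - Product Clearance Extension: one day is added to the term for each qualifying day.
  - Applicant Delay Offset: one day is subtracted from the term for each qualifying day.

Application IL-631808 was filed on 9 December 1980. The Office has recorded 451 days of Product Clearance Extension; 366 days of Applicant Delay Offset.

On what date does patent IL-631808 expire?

Base term: filing date + 23 years → 9 December 2003.
Product Clearance Extension: +451 days → 4 March 2005.
Applicant Delay Offset: −366 days → 3 March 2004.

2004-03-03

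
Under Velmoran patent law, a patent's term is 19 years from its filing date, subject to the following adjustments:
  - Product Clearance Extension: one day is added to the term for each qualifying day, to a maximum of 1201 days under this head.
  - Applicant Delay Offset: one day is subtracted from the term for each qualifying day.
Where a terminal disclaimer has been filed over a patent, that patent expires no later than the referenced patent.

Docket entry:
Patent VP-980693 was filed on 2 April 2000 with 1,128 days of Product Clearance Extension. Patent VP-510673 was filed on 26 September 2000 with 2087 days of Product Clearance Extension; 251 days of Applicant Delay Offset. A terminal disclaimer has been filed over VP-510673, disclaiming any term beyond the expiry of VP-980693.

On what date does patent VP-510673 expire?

Natural term of VP-510673:
  Base: filing + 19 years → 26 September 2019.
  Product Clearance Extension: 2087 days claimed exceeds the 1201-day cap, so +1201 days → 9 January 2023.
  Applicant Delay Offset: −251 days → 3 May 2022.
Expiry of referenced patent VP-980693:
  Base: filing + 19 years → 2 April 2019.
  Product Clearance Extension: 1128 days (within the 1201-day cap) → +1128 days → 4 May 2022.
Terminal disclaimer: VP-510673 expires on the earlier of 3 May 2022 and 4 May 2022.

May 3, 2022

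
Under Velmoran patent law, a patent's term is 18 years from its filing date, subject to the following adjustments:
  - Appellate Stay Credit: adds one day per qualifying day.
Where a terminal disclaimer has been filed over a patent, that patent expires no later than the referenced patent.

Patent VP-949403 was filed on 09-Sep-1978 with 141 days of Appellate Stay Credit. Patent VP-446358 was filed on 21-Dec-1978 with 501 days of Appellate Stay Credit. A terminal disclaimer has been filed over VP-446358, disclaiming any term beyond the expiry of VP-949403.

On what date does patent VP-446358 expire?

January 28, 1997

Natural term of VP-446358:
  Base: filing + 18 years → 21 December 1996.
  Appellate Stay Credit: +501 days → 6 May 1998.
Expiry of referenced patent VP-949403:
  Base: filing + 18 years → 9 September 1996.
  Appellate Stay Credit: +141 days → 28 January 1997.
Terminal disclaimer: VP-446358 expires on the earlier of 6 May 1998 and 28 January 1997.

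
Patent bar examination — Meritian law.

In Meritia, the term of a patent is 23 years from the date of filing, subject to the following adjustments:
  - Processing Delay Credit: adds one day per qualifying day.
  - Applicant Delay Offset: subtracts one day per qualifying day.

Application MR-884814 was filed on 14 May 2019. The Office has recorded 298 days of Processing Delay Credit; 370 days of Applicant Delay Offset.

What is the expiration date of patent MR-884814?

Base term: filing date + 23 years → 14 May 2042.
Processing Delay Credit: +298 days → 8 March 2043.
Applicant Delay Offset: −370 days → 3 March 2042.

2042-03-03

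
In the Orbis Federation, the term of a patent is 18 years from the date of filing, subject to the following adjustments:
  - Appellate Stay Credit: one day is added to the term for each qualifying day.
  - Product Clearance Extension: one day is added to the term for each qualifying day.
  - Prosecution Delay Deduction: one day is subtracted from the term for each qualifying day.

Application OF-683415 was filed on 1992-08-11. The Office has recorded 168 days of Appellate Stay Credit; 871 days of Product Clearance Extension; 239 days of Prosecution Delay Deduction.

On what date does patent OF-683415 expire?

Base term: filing date + 18 years → 11 August 2010.
Appellate Stay Credit: +168 days → 26 January 2011.
Product Clearance Extension: +871 days → 15 June 2013.
Prosecution Delay Deduction: −239 days → 19 October 2012.

October 19, 2012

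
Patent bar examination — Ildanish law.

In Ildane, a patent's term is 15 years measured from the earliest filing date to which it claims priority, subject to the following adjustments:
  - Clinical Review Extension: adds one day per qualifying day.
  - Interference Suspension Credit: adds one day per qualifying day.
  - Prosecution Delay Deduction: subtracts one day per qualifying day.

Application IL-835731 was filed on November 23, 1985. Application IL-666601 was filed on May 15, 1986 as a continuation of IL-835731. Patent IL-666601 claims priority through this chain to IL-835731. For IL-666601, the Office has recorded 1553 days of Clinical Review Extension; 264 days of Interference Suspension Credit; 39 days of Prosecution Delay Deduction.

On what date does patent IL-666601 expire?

Earliest priority filing: 23 November 1985.
Base term: 23 November 1985 + 15 years → 23 November 2000.
Clinical Review Extension: +1553 days → 23 February 2005.
Interference Suspension Credit: +264 days → 14 November 2005.
Prosecution Delay Deduction: −39 days → 6 October 2005.

2005-10-06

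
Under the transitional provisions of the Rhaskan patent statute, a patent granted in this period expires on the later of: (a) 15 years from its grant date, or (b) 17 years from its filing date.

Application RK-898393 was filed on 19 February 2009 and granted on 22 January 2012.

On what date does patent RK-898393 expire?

January 22, 2027

(a) grant + 15 years → 22 January 2027.
(b) filing + 17 years → 19 February 2026.
Later of the two: 22 January 2027.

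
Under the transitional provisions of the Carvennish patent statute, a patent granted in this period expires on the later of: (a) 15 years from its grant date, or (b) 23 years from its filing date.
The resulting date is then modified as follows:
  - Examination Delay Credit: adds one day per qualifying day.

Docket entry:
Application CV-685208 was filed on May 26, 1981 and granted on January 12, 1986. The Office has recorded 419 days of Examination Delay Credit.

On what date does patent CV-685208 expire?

(a) grant + 15 years → 12 January 2001.
(b) filing + 23 years → 26 May 2004.
Later of the two: 26 May 2004.
Examination Delay Credit: +419 days → 19 July 2005.

2005-07-19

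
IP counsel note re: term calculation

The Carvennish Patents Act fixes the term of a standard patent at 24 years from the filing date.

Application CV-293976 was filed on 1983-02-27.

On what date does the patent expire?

2007-02-27

Filing date + 24 years → 27 February 2007.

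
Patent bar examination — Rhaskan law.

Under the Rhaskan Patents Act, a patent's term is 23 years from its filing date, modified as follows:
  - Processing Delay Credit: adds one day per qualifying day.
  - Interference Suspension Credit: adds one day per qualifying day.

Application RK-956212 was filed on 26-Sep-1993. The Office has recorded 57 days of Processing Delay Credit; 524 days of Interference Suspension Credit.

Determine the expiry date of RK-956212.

Base term: filing date + 23 years → 26 September 2016.
Processing Delay Credit: +57 days → 22 November 2016.
Interference Suspension Credit: +524 days → 30 April 2018.

April 30, 2018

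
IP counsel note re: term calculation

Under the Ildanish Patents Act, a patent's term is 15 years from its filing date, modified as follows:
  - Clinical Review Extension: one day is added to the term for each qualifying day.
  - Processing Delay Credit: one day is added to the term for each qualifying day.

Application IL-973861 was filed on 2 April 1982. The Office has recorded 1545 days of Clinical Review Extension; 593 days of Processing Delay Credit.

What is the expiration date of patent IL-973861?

Base term: filing date + 15 years → 2 April 1997.
Clinical Review Extension: +1545 days → 25 June 2001.
Processing Delay Credit: +593 days → 8 February 2003.

2003-02-08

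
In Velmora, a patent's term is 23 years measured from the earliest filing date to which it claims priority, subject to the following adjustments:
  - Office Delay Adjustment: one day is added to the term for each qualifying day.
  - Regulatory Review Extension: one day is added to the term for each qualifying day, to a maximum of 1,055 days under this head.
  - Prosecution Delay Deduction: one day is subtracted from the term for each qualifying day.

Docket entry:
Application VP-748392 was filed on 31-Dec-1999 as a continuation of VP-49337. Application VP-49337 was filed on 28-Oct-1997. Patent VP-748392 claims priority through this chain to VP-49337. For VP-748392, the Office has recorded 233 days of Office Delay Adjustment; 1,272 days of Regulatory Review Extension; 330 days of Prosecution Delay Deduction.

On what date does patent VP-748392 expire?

June 13, 2023

Earliest priority filing: 28 October 1997.
Base term: 28 October 1997 + 23 years → 28 October 2020.
Office Delay Adjustment: +233 days → 18 June 2021.
Regulatory Review Extension: 1272 days claimed exceeds the 1055-day cap, so +1055 days → 8 May 2024.
Prosecution Delay Deduction: −330 days → 13 June 2023.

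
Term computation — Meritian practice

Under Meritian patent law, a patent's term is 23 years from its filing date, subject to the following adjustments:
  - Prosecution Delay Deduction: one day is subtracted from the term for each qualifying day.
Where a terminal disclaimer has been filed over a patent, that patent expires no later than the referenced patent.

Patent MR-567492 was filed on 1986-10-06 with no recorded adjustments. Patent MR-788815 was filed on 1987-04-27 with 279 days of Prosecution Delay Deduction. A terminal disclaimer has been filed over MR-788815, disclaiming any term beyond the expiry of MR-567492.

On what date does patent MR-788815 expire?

Natural term of MR-788815:
  Base: filing + 23 years → 27 April 2010.
  Prosecution Delay Deduction: −279 days → 22 July 2009.
Expiry of referenced patent MR-567492:
  Base: filing + 23 years → 6 October 2009.
Terminal disclaimer: MR-788815 expires on the earlier of 22 July 2009 and 6 October 2009.

2009-07-22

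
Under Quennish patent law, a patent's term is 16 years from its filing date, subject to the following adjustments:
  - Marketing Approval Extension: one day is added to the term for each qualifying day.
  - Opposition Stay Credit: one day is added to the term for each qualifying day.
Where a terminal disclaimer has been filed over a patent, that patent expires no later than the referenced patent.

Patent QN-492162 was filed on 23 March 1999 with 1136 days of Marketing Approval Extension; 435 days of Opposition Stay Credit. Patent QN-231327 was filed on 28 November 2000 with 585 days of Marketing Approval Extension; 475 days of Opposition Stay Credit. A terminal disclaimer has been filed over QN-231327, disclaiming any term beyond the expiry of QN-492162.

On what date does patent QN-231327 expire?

2019-07-11

Natural term of QN-231327:
  Base: filing + 16 years → 28 November 2016.
  Marketing Approval Extension: +585 days → 6 July 2018.
  Opposition Stay Credit: +475 days → 24 October 2019.
Expiry of referenced patent QN-492162:
  Base: filing + 16 years → 23 March 2015.
  Marketing Approval Extension: +1136 days → 2 May 2018.
  Opposition Stay Credit: +435 days → 11 July 2019.
Terminal disclaimer: QN-231327 expires on the earlier of 24 October 2019 and 11 July 2019.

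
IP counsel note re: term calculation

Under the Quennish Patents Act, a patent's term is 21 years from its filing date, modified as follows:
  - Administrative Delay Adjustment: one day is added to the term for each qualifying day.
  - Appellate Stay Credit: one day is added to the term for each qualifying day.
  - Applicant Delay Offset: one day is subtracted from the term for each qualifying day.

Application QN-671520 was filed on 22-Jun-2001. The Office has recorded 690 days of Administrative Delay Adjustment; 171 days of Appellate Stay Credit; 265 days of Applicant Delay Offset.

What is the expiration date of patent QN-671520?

Base term: filing date + 21 years → 22 June 2022.
Administrative Delay Adjustment: +690 days → 12 May 2024.
Appellate Stay Credit: +171 days → 30 October 2024.
Applicant Delay Offset: −265 days → 8 February 2024.

2024-02-08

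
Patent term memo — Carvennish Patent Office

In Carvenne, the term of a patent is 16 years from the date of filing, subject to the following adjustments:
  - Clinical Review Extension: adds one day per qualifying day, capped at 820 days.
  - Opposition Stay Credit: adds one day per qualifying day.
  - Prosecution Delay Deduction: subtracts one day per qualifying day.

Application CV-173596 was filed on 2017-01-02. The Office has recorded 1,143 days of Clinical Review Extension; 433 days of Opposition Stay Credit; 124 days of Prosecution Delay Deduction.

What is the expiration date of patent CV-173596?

Base term: filing date + 16 years → 2 January 2033.
Clinical Review Extension: 1143 days claimed exceeds the 820-day cap, so +820 days → 2 April 2035.
Opposition Stay Credit: +433 days → 8 June 2036.
Prosecution Delay Deduction: −124 days → 5 February 2036.

2036-02-05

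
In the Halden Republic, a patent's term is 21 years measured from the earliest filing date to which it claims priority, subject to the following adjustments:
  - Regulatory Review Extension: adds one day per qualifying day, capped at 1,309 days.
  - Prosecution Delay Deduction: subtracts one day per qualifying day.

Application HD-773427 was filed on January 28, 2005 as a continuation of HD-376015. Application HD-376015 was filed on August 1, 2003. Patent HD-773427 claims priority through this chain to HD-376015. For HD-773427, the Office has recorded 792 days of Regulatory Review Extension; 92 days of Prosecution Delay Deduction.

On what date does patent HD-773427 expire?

Earliest priority filing: 1 August 2003.
Base term: 1 August 2003 + 21 years → 1 August 2024.
Regulatory Review Extension: 792 days (within the 1309-day cap) → +792 days → 2 October 2026.
Prosecution Delay Deduction: −92 days → 2 July 2026.

2026-07-02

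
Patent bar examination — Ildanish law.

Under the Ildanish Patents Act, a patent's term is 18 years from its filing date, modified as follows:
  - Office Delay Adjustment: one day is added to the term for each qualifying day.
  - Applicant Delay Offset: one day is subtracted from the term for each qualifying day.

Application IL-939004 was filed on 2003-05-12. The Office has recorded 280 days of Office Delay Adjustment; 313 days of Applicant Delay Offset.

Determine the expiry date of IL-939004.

Base term: filing date + 18 years → 12 May 2021.
Office Delay Adjustment: +280 days → 16 February 2022.
Applicant Delay Offset: −313 days → 9 April 2021.

April 9, 2021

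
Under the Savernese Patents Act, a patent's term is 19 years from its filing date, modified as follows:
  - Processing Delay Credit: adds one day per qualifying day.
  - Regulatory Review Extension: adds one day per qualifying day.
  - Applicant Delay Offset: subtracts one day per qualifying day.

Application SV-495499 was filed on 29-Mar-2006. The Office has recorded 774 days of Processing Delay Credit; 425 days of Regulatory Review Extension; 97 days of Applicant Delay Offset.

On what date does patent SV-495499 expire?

2028-04-04

Base term: filing date + 19 years → 29 March 2025.
Processing Delay Credit: +774 days → 12 May 2027.
Regulatory Review Extension: +425 days → 10 July 2028.
Applicant Delay Offset: −97 days → 4 April 2028.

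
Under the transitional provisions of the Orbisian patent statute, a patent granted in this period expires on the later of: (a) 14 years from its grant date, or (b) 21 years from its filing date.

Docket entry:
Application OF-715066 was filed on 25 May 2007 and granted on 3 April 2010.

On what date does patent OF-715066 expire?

(a) grant + 14 years → 3 April 2024.
(b) filing + 21 years → 25 May 2028.
Later of the two: 25 May 2028.

May 25, 2028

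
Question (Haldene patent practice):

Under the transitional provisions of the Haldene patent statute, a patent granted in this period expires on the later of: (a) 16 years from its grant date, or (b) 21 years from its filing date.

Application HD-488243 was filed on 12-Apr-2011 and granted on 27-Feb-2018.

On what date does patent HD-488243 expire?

(a) grant + 16 years → 27 February 2034.
(b) filing + 21 years → 12 April 2032.
Later of the two: 27 February 2034.

2034-02-27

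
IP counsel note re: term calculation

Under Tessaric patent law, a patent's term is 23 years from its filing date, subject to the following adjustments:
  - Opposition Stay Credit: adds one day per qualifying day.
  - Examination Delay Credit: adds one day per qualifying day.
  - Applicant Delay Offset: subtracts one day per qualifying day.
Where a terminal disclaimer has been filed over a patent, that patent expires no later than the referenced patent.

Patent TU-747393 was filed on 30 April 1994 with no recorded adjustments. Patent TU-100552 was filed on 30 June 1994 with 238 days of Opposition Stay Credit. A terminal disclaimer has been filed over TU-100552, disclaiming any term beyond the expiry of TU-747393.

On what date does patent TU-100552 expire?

Natural term of TU-100552:
  Base: filing + 23 years → 30 June 2017.
  Opposition Stay Credit: +238 days → 23 February 2018.
Expiry of referenced patent TU-747393:
  Base: filing + 23 years → 30 April 2017.
Terminal disclaimer: TU-100552 expires on the earlier of 23 February 2018 and 30 April 2017.

2017-04-30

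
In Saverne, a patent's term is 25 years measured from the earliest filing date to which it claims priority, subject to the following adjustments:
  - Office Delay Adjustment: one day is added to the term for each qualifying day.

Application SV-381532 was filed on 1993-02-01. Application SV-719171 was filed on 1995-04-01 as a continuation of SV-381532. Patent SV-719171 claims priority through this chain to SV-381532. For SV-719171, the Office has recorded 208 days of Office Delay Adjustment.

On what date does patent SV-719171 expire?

2018-08-28

Earliest priority filing: 1 February 1993.
Base term: 1 February 1993 + 25 years → 1 February 2018.
Office Delay Adjustment: +208 days → 28 August 2018.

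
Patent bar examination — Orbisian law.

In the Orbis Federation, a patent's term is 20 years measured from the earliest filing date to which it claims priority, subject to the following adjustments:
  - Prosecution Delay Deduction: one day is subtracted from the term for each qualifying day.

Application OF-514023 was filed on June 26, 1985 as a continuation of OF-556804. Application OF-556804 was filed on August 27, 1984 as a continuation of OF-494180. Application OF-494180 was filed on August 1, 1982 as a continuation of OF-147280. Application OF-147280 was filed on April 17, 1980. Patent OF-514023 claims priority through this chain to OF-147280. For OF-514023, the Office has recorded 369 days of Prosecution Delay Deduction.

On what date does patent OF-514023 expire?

Earliest priority filing: 17 April 1980.
Base term: 17 April 1980 + 20 years → 17 April 2000.
Prosecution Delay Deduction: −369 days → 14 April 1999.

1999-04-14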